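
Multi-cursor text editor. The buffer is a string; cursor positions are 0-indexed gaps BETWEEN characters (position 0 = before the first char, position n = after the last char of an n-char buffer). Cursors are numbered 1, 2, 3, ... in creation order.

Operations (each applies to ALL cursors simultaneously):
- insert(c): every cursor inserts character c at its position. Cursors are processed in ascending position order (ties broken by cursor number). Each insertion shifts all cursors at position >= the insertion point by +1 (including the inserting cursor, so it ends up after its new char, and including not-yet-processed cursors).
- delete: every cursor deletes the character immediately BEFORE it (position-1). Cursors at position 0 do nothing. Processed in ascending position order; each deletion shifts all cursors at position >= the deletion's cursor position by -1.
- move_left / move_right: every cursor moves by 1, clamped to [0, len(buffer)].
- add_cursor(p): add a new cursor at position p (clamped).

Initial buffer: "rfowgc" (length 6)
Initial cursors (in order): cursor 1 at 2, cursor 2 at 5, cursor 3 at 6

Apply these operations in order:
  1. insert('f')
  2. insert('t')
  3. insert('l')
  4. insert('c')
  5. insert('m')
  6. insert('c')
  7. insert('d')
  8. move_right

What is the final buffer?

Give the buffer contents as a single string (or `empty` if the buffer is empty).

After op 1 (insert('f')): buffer="rffowgfcf" (len 9), cursors c1@3 c2@7 c3@9, authorship ..1...2.3
After op 2 (insert('t')): buffer="rfftowgftcft" (len 12), cursors c1@4 c2@9 c3@12, authorship ..11...22.33
After op 3 (insert('l')): buffer="rfftlowgftlcftl" (len 15), cursors c1@5 c2@11 c3@15, authorship ..111...222.333
After op 4 (insert('c')): buffer="rfftlcowgftlccftlc" (len 18), cursors c1@6 c2@13 c3@18, authorship ..1111...2222.3333
After op 5 (insert('m')): buffer="rfftlcmowgftlcmcftlcm" (len 21), cursors c1@7 c2@15 c3@21, authorship ..11111...22222.33333
After op 6 (insert('c')): buffer="rfftlcmcowgftlcmccftlcmc" (len 24), cursors c1@8 c2@17 c3@24, authorship ..111111...222222.333333
After op 7 (insert('d')): buffer="rfftlcmcdowgftlcmcdcftlcmcd" (len 27), cursors c1@9 c2@19 c3@27, authorship ..1111111...2222222.3333333
After op 8 (move_right): buffer="rfftlcmcdowgftlcmcdcftlcmcd" (len 27), cursors c1@10 c2@20 c3@27, authorship ..1111111...2222222.3333333

Answer: rfftlcmcdowgftlcmcdcftlcmcd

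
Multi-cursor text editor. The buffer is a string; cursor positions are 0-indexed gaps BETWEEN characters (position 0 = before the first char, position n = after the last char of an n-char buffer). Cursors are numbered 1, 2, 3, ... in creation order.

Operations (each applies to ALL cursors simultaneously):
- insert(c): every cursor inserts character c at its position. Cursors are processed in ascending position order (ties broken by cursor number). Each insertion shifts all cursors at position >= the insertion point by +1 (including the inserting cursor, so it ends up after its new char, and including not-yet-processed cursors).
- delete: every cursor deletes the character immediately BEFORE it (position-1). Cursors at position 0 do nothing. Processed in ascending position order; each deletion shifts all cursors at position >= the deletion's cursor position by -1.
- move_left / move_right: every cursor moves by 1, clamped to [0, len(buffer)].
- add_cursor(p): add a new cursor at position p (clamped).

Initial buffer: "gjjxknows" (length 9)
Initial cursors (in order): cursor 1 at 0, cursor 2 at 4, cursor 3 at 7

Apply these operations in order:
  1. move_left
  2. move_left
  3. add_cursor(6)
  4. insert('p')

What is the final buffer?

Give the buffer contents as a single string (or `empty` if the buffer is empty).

After op 1 (move_left): buffer="gjjxknows" (len 9), cursors c1@0 c2@3 c3@6, authorship .........
After op 2 (move_left): buffer="gjjxknows" (len 9), cursors c1@0 c2@2 c3@5, authorship .........
After op 3 (add_cursor(6)): buffer="gjjxknows" (len 9), cursors c1@0 c2@2 c3@5 c4@6, authorship .........
After op 4 (insert('p')): buffer="pgjpjxkpnpows" (len 13), cursors c1@1 c2@4 c3@8 c4@10, authorship 1..2...3.4...

Answer: pgjpjxkpnpows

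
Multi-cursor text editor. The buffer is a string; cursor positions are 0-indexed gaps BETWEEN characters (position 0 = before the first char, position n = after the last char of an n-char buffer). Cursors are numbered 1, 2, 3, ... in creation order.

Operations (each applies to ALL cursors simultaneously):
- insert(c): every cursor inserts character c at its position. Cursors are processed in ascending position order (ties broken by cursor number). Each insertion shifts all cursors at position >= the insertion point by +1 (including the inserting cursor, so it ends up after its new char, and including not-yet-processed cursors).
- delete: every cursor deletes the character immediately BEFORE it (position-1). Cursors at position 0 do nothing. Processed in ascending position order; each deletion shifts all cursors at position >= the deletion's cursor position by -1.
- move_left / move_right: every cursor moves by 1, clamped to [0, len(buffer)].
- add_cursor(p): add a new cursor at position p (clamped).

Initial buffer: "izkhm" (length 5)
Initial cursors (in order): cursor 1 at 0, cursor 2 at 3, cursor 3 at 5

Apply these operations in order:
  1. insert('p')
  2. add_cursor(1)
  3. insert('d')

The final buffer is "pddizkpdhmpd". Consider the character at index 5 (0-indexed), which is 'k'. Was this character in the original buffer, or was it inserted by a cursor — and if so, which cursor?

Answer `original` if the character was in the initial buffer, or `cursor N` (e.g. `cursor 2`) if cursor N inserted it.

After op 1 (insert('p')): buffer="pizkphmp" (len 8), cursors c1@1 c2@5 c3@8, authorship 1...2..3
After op 2 (add_cursor(1)): buffer="pizkphmp" (len 8), cursors c1@1 c4@1 c2@5 c3@8, authorship 1...2..3
After op 3 (insert('d')): buffer="pddizkpdhmpd" (len 12), cursors c1@3 c4@3 c2@8 c3@12, authorship 114...22..33
Authorship (.=original, N=cursor N): 1 1 4 . . . 2 2 . . 3 3
Index 5: author = original

Answer: original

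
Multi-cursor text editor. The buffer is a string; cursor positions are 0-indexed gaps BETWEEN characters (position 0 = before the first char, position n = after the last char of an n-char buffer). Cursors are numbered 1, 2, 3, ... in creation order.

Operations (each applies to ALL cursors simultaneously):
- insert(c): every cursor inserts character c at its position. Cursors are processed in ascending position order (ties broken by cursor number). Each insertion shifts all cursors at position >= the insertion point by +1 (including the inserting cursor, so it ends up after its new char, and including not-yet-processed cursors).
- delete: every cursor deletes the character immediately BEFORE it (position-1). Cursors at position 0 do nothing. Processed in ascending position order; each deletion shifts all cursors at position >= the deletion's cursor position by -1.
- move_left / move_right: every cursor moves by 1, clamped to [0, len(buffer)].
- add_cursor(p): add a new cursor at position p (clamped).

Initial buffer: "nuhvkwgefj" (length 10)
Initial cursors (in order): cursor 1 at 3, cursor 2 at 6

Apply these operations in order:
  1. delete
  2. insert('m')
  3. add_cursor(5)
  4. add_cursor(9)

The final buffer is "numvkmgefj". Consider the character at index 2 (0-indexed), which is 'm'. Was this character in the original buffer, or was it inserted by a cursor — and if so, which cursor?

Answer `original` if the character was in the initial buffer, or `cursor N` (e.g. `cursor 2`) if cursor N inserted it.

Answer: cursor 1

Derivation:
After op 1 (delete): buffer="nuvkgefj" (len 8), cursors c1@2 c2@4, authorship ........
After op 2 (insert('m')): buffer="numvkmgefj" (len 10), cursors c1@3 c2@6, authorship ..1..2....
After op 3 (add_cursor(5)): buffer="numvkmgefj" (len 10), cursors c1@3 c3@5 c2@6, authorship ..1..2....
After op 4 (add_cursor(9)): buffer="numvkmgefj" (len 10), cursors c1@3 c3@5 c2@6 c4@9, authorship ..1..2....
Authorship (.=original, N=cursor N): . . 1 . . 2 . . . .
Index 2: author = 1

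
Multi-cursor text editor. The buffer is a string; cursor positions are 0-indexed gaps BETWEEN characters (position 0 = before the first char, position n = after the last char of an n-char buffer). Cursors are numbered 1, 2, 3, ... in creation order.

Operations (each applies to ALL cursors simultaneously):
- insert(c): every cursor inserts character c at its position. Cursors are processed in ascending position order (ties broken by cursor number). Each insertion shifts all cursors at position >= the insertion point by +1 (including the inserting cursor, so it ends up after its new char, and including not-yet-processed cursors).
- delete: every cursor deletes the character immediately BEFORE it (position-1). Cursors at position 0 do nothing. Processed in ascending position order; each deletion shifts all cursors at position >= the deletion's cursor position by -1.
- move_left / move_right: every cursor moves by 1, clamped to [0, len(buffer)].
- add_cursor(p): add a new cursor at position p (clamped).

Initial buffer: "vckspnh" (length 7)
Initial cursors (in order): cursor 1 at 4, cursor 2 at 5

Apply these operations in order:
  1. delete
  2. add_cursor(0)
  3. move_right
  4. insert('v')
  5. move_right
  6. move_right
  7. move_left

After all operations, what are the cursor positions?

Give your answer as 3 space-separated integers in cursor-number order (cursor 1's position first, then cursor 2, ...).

Answer: 7 7 3

Derivation:
After op 1 (delete): buffer="vcknh" (len 5), cursors c1@3 c2@3, authorship .....
After op 2 (add_cursor(0)): buffer="vcknh" (len 5), cursors c3@0 c1@3 c2@3, authorship .....
After op 3 (move_right): buffer="vcknh" (len 5), cursors c3@1 c1@4 c2@4, authorship .....
After op 4 (insert('v')): buffer="vvcknvvh" (len 8), cursors c3@2 c1@7 c2@7, authorship .3...12.
After op 5 (move_right): buffer="vvcknvvh" (len 8), cursors c3@3 c1@8 c2@8, authorship .3...12.
After op 6 (move_right): buffer="vvcknvvh" (len 8), cursors c3@4 c1@8 c2@8, authorship .3...12.
After op 7 (move_left): buffer="vvcknvvh" (len 8), cursors c3@3 c1@7 c2@7, authorship .3...12.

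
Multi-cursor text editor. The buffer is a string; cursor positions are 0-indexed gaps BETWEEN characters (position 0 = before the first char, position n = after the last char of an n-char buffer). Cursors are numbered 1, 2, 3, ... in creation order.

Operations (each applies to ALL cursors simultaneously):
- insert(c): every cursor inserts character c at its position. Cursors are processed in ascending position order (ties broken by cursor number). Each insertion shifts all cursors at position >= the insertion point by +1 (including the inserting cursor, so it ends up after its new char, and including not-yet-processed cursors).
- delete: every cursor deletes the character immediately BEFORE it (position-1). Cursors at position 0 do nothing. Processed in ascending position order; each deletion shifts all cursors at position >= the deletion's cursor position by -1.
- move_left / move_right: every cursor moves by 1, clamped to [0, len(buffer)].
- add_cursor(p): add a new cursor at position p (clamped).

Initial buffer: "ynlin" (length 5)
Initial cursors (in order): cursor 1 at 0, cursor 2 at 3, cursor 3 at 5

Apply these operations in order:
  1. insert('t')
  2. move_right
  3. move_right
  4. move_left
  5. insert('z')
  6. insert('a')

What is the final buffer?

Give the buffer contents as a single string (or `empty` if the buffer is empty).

After op 1 (insert('t')): buffer="tynltint" (len 8), cursors c1@1 c2@5 c3@8, authorship 1...2..3
After op 2 (move_right): buffer="tynltint" (len 8), cursors c1@2 c2@6 c3@8, authorship 1...2..3
After op 3 (move_right): buffer="tynltint" (len 8), cursors c1@3 c2@7 c3@8, authorship 1...2..3
After op 4 (move_left): buffer="tynltint" (len 8), cursors c1@2 c2@6 c3@7, authorship 1...2..3
After op 5 (insert('z')): buffer="tyznltiznzt" (len 11), cursors c1@3 c2@8 c3@10, authorship 1.1..2.2.33
After op 6 (insert('a')): buffer="tyzanltizanzat" (len 14), cursors c1@4 c2@10 c3@13, authorship 1.11..2.22.333

Answer: tyzanltizanzat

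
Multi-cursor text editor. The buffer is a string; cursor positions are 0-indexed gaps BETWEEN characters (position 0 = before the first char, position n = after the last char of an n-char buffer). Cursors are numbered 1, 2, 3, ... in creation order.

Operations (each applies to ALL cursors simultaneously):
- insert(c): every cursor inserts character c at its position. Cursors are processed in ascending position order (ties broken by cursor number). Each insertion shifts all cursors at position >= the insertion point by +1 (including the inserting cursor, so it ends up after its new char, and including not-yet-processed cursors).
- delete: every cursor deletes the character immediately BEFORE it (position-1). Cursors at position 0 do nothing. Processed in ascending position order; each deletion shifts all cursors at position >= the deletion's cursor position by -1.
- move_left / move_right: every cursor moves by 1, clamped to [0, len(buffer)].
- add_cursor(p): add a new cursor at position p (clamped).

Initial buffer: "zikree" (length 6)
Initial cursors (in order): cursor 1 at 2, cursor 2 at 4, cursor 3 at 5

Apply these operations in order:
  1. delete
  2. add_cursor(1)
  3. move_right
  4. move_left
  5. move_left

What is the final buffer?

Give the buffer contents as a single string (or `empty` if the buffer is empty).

Answer: zke

Derivation:
After op 1 (delete): buffer="zke" (len 3), cursors c1@1 c2@2 c3@2, authorship ...
After op 2 (add_cursor(1)): buffer="zke" (len 3), cursors c1@1 c4@1 c2@2 c3@2, authorship ...
After op 3 (move_right): buffer="zke" (len 3), cursors c1@2 c4@2 c2@3 c3@3, authorship ...
After op 4 (move_left): buffer="zke" (len 3), cursors c1@1 c4@1 c2@2 c3@2, authorship ...
After op 5 (move_left): buffer="zke" (len 3), cursors c1@0 c4@0 c2@1 c3@1, authorship ...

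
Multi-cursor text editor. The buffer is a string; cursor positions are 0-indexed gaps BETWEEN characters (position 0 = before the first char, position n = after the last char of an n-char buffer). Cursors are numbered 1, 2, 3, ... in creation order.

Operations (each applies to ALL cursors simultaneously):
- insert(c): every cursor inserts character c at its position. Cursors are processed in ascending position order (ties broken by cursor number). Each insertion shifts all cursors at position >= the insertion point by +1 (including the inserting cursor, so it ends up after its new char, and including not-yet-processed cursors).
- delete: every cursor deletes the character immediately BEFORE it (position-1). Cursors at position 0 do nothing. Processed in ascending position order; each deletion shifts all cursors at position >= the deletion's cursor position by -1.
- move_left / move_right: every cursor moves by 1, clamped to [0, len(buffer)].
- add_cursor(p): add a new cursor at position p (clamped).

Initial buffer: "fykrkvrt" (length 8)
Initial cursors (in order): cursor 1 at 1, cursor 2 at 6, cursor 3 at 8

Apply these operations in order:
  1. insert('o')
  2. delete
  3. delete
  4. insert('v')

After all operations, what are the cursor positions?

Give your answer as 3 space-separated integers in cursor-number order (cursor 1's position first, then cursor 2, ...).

Answer: 1 6 8

Derivation:
After op 1 (insert('o')): buffer="foykrkvorto" (len 11), cursors c1@2 c2@8 c3@11, authorship .1.....2..3
After op 2 (delete): buffer="fykrkvrt" (len 8), cursors c1@1 c2@6 c3@8, authorship ........
After op 3 (delete): buffer="ykrkr" (len 5), cursors c1@0 c2@4 c3@5, authorship .....
After op 4 (insert('v')): buffer="vykrkvrv" (len 8), cursors c1@1 c2@6 c3@8, authorship 1....2.3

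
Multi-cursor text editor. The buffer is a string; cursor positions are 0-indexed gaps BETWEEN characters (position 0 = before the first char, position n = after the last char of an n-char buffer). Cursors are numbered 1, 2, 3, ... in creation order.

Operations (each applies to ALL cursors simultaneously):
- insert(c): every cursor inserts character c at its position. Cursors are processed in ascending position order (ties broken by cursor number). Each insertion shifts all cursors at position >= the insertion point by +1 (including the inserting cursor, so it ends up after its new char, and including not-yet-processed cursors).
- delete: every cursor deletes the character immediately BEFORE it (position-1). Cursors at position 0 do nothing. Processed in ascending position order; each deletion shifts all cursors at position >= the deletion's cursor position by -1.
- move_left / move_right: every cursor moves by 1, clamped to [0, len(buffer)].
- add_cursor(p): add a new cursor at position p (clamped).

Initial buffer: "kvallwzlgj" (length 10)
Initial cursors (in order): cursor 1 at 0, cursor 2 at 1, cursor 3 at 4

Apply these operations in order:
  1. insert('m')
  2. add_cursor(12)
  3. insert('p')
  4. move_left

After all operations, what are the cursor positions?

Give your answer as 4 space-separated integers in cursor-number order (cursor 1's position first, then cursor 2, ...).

After op 1 (insert('m')): buffer="mkmvalmlwzlgj" (len 13), cursors c1@1 c2@3 c3@7, authorship 1.2...3......
After op 2 (add_cursor(12)): buffer="mkmvalmlwzlgj" (len 13), cursors c1@1 c2@3 c3@7 c4@12, authorship 1.2...3......
After op 3 (insert('p')): buffer="mpkmpvalmplwzlgpj" (len 17), cursors c1@2 c2@5 c3@10 c4@16, authorship 11.22...33.....4.
After op 4 (move_left): buffer="mpkmpvalmplwzlgpj" (len 17), cursors c1@1 c2@4 c3@9 c4@15, authorship 11.22...33.....4.

Answer: 1 4 9 15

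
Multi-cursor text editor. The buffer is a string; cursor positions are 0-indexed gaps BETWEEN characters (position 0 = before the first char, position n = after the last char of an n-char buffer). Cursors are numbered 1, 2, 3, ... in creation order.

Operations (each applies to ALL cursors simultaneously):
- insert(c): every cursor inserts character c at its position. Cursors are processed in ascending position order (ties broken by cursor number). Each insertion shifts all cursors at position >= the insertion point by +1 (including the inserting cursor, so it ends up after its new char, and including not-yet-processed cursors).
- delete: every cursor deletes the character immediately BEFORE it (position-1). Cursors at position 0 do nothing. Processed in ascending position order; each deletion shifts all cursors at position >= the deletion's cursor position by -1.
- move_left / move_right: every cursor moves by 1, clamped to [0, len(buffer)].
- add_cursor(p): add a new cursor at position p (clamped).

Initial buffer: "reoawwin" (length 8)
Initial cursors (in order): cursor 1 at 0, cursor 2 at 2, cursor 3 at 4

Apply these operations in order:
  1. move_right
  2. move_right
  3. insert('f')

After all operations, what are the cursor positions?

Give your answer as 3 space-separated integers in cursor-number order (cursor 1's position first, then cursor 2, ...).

After op 1 (move_right): buffer="reoawwin" (len 8), cursors c1@1 c2@3 c3@5, authorship ........
After op 2 (move_right): buffer="reoawwin" (len 8), cursors c1@2 c2@4 c3@6, authorship ........
After op 3 (insert('f')): buffer="refoafwwfin" (len 11), cursors c1@3 c2@6 c3@9, authorship ..1..2..3..

Answer: 3 6 9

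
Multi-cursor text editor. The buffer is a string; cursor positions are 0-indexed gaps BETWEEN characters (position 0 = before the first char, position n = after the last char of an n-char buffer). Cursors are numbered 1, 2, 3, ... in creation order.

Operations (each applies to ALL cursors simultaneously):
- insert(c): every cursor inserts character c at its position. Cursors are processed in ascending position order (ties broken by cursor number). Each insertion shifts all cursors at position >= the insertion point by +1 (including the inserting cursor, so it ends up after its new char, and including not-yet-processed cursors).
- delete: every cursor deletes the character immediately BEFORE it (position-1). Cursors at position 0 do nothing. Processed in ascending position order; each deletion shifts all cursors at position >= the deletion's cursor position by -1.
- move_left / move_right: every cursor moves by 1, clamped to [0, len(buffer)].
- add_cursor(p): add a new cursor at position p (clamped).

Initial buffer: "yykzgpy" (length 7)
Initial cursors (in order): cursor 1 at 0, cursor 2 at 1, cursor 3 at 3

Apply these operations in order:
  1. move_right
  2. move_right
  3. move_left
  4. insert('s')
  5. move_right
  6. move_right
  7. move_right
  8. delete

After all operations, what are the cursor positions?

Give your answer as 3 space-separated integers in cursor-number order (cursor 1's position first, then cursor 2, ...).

After op 1 (move_right): buffer="yykzgpy" (len 7), cursors c1@1 c2@2 c3@4, authorship .......
After op 2 (move_right): buffer="yykzgpy" (len 7), cursors c1@2 c2@3 c3@5, authorship .......
After op 3 (move_left): buffer="yykzgpy" (len 7), cursors c1@1 c2@2 c3@4, authorship .......
After op 4 (insert('s')): buffer="ysyskzsgpy" (len 10), cursors c1@2 c2@4 c3@7, authorship .1.2..3...
After op 5 (move_right): buffer="ysyskzsgpy" (len 10), cursors c1@3 c2@5 c3@8, authorship .1.2..3...
After op 6 (move_right): buffer="ysyskzsgpy" (len 10), cursors c1@4 c2@6 c3@9, authorship .1.2..3...
After op 7 (move_right): buffer="ysyskzsgpy" (len 10), cursors c1@5 c2@7 c3@10, authorship .1.2..3...
After op 8 (delete): buffer="ysyszgp" (len 7), cursors c1@4 c2@5 c3@7, authorship .1.2...

Answer: 4 5 7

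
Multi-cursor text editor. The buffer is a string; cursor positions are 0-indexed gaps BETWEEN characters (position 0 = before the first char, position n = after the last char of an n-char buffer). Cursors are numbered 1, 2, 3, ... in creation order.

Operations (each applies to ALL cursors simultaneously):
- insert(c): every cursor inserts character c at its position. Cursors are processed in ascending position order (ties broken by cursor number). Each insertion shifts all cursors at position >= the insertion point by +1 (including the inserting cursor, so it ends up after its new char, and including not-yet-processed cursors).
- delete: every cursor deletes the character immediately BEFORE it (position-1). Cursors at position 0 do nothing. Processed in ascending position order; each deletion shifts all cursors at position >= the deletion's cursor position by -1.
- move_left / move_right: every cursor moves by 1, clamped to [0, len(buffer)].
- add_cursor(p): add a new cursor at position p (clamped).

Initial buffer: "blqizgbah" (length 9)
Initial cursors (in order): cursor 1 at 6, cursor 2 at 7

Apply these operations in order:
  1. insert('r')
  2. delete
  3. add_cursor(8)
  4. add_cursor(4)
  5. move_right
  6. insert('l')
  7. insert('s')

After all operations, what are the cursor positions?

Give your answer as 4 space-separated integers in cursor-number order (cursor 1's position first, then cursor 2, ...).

Answer: 11 14 17 7

Derivation:
After op 1 (insert('r')): buffer="blqizgrbrah" (len 11), cursors c1@7 c2@9, authorship ......1.2..
After op 2 (delete): buffer="blqizgbah" (len 9), cursors c1@6 c2@7, authorship .........
After op 3 (add_cursor(8)): buffer="blqizgbah" (len 9), cursors c1@6 c2@7 c3@8, authorship .........
After op 4 (add_cursor(4)): buffer="blqizgbah" (len 9), cursors c4@4 c1@6 c2@7 c3@8, authorship .........
After op 5 (move_right): buffer="blqizgbah" (len 9), cursors c4@5 c1@7 c2@8 c3@9, authorship .........
After op 6 (insert('l')): buffer="blqizlgblalhl" (len 13), cursors c4@6 c1@9 c2@11 c3@13, authorship .....4..1.2.3
After op 7 (insert('s')): buffer="blqizlsgblsalshls" (len 17), cursors c4@7 c1@11 c2@14 c3@17, authorship .....44..11.22.33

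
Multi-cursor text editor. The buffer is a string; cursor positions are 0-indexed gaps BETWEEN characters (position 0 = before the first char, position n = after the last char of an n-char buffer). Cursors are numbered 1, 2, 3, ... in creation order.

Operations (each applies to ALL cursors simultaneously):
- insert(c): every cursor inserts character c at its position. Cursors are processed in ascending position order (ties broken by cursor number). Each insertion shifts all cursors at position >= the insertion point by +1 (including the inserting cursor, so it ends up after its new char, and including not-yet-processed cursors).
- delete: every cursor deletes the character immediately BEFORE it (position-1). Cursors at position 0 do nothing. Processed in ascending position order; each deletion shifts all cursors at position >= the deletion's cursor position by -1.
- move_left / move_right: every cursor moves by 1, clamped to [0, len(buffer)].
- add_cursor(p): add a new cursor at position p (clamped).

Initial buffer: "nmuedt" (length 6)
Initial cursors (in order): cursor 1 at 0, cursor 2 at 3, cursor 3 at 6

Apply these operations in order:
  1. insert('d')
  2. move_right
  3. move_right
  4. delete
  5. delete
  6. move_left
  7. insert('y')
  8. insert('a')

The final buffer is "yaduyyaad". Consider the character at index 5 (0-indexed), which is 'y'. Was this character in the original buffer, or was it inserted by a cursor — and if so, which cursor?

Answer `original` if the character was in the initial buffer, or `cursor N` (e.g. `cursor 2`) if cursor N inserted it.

Answer: cursor 3

Derivation:
After op 1 (insert('d')): buffer="dnmudedtd" (len 9), cursors c1@1 c2@5 c3@9, authorship 1...2...3
After op 2 (move_right): buffer="dnmudedtd" (len 9), cursors c1@2 c2@6 c3@9, authorship 1...2...3
After op 3 (move_right): buffer="dnmudedtd" (len 9), cursors c1@3 c2@7 c3@9, authorship 1...2...3
After op 4 (delete): buffer="dnudet" (len 6), cursors c1@2 c2@5 c3@6, authorship 1..2..
After op 5 (delete): buffer="dud" (len 3), cursors c1@1 c2@3 c3@3, authorship 1.2
After op 6 (move_left): buffer="dud" (len 3), cursors c1@0 c2@2 c3@2, authorship 1.2
After op 7 (insert('y')): buffer="yduyyd" (len 6), cursors c1@1 c2@5 c3@5, authorship 11.232
After op 8 (insert('a')): buffer="yaduyyaad" (len 9), cursors c1@2 c2@8 c3@8, authorship 111.23232
Authorship (.=original, N=cursor N): 1 1 1 . 2 3 2 3 2
Index 5: author = 3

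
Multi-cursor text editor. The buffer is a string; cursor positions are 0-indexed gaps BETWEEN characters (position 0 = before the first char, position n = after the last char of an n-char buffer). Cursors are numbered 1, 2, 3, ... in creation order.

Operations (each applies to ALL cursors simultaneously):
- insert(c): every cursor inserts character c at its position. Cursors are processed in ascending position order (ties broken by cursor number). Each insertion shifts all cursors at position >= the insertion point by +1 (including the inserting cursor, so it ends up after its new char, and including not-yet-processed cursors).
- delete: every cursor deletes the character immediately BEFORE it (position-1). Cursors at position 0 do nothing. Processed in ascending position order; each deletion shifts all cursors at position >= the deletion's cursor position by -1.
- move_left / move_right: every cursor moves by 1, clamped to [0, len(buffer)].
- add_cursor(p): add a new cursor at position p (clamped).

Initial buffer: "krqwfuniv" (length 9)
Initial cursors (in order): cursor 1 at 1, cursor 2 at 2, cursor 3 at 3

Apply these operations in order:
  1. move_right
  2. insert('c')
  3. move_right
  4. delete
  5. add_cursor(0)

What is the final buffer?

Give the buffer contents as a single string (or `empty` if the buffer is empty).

Answer: krcccuniv

Derivation:
After op 1 (move_right): buffer="krqwfuniv" (len 9), cursors c1@2 c2@3 c3@4, authorship .........
After op 2 (insert('c')): buffer="krcqcwcfuniv" (len 12), cursors c1@3 c2@5 c3@7, authorship ..1.2.3.....
After op 3 (move_right): buffer="krcqcwcfuniv" (len 12), cursors c1@4 c2@6 c3@8, authorship ..1.2.3.....
After op 4 (delete): buffer="krcccuniv" (len 9), cursors c1@3 c2@4 c3@5, authorship ..123....
After op 5 (add_cursor(0)): buffer="krcccuniv" (len 9), cursors c4@0 c1@3 c2@4 c3@5, authorship ..123....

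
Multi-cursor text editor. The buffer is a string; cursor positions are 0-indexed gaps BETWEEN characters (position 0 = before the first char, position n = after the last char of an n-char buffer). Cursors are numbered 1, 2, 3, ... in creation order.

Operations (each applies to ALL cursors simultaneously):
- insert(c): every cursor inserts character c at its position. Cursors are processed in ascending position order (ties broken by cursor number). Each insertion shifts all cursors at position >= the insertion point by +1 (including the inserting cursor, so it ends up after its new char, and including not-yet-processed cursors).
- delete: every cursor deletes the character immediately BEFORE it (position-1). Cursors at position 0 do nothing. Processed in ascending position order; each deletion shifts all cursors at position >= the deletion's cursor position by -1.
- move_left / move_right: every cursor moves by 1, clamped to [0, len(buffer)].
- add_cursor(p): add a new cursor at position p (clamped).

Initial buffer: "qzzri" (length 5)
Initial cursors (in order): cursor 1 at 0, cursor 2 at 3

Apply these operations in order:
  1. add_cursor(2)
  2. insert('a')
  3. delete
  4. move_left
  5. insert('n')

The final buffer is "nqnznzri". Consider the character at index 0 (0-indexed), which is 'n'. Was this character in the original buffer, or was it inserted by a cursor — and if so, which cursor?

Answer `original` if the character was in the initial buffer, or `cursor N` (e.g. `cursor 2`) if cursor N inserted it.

After op 1 (add_cursor(2)): buffer="qzzri" (len 5), cursors c1@0 c3@2 c2@3, authorship .....
After op 2 (insert('a')): buffer="aqzazari" (len 8), cursors c1@1 c3@4 c2@6, authorship 1..3.2..
After op 3 (delete): buffer="qzzri" (len 5), cursors c1@0 c3@2 c2@3, authorship .....
After op 4 (move_left): buffer="qzzri" (len 5), cursors c1@0 c3@1 c2@2, authorship .....
After op 5 (insert('n')): buffer="nqnznzri" (len 8), cursors c1@1 c3@3 c2@5, authorship 1.3.2...
Authorship (.=original, N=cursor N): 1 . 3 . 2 . . .
Index 0: author = 1

Answer: cursor 1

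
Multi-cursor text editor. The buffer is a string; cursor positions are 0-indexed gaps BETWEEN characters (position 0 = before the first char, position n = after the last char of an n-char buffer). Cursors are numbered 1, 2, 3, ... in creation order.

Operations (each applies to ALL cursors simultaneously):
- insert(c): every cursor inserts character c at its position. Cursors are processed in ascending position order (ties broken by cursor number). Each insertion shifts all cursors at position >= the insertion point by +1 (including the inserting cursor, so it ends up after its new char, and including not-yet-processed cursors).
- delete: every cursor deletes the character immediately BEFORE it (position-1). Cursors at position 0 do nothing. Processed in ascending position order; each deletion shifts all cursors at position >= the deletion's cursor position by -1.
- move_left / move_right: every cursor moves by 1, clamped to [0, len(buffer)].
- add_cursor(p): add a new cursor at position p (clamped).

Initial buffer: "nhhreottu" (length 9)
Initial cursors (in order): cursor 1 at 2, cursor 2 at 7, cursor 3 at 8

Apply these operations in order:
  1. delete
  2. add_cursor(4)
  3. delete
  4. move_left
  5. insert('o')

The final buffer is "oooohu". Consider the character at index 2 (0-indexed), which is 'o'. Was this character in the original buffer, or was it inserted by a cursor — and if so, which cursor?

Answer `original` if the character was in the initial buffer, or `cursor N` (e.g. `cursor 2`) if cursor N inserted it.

Answer: cursor 3

Derivation:
After op 1 (delete): buffer="nhreou" (len 6), cursors c1@1 c2@5 c3@5, authorship ......
After op 2 (add_cursor(4)): buffer="nhreou" (len 6), cursors c1@1 c4@4 c2@5 c3@5, authorship ......
After op 3 (delete): buffer="hu" (len 2), cursors c1@0 c2@1 c3@1 c4@1, authorship ..
After op 4 (move_left): buffer="hu" (len 2), cursors c1@0 c2@0 c3@0 c4@0, authorship ..
After op 5 (insert('o')): buffer="oooohu" (len 6), cursors c1@4 c2@4 c3@4 c4@4, authorship 1234..
Authorship (.=original, N=cursor N): 1 2 3 4 . .
Index 2: author = 3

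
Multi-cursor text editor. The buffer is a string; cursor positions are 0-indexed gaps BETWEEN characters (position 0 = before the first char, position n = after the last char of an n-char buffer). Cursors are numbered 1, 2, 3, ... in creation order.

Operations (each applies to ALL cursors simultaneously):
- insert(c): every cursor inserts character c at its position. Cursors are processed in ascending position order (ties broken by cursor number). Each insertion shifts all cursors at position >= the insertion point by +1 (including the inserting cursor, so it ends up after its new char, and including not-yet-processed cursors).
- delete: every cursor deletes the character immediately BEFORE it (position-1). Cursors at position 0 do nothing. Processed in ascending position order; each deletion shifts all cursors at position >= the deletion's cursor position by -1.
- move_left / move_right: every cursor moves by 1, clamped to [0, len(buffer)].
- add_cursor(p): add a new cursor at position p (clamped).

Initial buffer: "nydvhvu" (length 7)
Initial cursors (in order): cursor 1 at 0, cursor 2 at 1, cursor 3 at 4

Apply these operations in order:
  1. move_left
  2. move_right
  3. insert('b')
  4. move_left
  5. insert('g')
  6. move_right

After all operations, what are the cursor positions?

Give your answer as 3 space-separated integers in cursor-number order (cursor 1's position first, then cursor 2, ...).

Answer: 5 5 10

Derivation:
After op 1 (move_left): buffer="nydvhvu" (len 7), cursors c1@0 c2@0 c3@3, authorship .......
After op 2 (move_right): buffer="nydvhvu" (len 7), cursors c1@1 c2@1 c3@4, authorship .......
After op 3 (insert('b')): buffer="nbbydvbhvu" (len 10), cursors c1@3 c2@3 c3@7, authorship .12...3...
After op 4 (move_left): buffer="nbbydvbhvu" (len 10), cursors c1@2 c2@2 c3@6, authorship .12...3...
After op 5 (insert('g')): buffer="nbggbydvgbhvu" (len 13), cursors c1@4 c2@4 c3@9, authorship .1122...33...
After op 6 (move_right): buffer="nbggbydvgbhvu" (len 13), cursors c1@5 c2@5 c3@10, authorship .1122...33...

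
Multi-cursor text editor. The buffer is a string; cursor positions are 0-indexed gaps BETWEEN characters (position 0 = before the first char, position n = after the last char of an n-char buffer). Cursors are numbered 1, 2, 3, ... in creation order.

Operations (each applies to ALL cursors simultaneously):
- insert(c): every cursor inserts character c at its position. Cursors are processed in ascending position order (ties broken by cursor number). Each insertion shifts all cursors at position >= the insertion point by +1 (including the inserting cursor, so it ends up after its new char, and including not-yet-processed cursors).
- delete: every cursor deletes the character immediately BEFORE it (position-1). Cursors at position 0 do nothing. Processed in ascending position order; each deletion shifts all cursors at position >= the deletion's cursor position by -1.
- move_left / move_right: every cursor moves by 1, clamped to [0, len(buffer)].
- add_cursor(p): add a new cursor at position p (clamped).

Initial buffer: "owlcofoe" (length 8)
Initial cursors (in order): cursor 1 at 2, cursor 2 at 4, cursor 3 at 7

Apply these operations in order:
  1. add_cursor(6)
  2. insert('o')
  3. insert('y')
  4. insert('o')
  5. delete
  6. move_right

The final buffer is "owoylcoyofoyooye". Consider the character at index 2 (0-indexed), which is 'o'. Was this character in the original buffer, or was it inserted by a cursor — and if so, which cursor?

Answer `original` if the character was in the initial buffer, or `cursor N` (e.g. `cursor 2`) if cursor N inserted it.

After op 1 (add_cursor(6)): buffer="owlcofoe" (len 8), cursors c1@2 c2@4 c4@6 c3@7, authorship ........
After op 2 (insert('o')): buffer="owolcoofoooe" (len 12), cursors c1@3 c2@6 c4@9 c3@11, authorship ..1..2..4.3.
After op 3 (insert('y')): buffer="owoylcoyofoyooye" (len 16), cursors c1@4 c2@8 c4@12 c3@15, authorship ..11..22..44.33.
After op 4 (insert('o')): buffer="owoyolcoyoofoyoooyoe" (len 20), cursors c1@5 c2@10 c4@15 c3@19, authorship ..111..222..444.333.
After op 5 (delete): buffer="owoylcoyofoyooye" (len 16), cursors c1@4 c2@8 c4@12 c3@15, authorship ..11..22..44.33.
After op 6 (move_right): buffer="owoylcoyofoyooye" (len 16), cursors c1@5 c2@9 c4@13 c3@16, authorship ..11..22..44.33.
Authorship (.=original, N=cursor N): . . 1 1 . . 2 2 . . 4 4 . 3 3 .
Index 2: author = 1

Answer: cursor 1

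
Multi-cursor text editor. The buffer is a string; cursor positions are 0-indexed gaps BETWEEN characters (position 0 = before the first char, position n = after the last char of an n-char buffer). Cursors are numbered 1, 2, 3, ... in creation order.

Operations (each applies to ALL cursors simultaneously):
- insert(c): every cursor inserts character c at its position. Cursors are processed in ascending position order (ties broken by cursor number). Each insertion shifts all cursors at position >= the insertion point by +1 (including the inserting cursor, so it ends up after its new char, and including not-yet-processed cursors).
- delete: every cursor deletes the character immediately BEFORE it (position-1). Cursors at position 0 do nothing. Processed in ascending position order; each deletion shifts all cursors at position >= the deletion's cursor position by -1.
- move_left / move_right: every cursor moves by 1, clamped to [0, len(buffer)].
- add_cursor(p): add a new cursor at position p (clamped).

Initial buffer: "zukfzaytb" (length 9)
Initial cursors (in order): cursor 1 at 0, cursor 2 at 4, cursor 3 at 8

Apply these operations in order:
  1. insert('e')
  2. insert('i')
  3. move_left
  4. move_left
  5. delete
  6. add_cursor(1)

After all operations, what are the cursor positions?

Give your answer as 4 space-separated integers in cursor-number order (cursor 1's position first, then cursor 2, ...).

After op 1 (insert('e')): buffer="ezukfezayteb" (len 12), cursors c1@1 c2@6 c3@11, authorship 1....2....3.
After op 2 (insert('i')): buffer="eizukfeizayteib" (len 15), cursors c1@2 c2@8 c3@14, authorship 11....22....33.
After op 3 (move_left): buffer="eizukfeizayteib" (len 15), cursors c1@1 c2@7 c3@13, authorship 11....22....33.
After op 4 (move_left): buffer="eizukfeizayteib" (len 15), cursors c1@0 c2@6 c3@12, authorship 11....22....33.
After op 5 (delete): buffer="eizukeizayeib" (len 13), cursors c1@0 c2@5 c3@10, authorship 11...22...33.
After op 6 (add_cursor(1)): buffer="eizukeizayeib" (len 13), cursors c1@0 c4@1 c2@5 c3@10, authorship 11...22...33.

Answer: 0 5 10 1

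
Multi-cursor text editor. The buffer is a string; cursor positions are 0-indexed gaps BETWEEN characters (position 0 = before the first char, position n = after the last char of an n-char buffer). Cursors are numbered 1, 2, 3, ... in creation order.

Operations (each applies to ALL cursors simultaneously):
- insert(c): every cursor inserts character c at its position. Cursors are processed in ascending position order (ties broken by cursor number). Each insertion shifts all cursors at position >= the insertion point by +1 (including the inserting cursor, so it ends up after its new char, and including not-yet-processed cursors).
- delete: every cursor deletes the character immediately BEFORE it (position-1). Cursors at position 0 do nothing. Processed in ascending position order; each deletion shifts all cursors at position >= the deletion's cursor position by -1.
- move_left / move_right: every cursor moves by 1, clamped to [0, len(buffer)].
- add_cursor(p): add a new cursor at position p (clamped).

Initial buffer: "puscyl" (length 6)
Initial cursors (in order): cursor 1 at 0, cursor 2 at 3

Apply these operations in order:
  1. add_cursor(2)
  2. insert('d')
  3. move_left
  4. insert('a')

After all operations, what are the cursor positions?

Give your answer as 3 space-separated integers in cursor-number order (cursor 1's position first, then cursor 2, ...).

Answer: 1 8 5

Derivation:
After op 1 (add_cursor(2)): buffer="puscyl" (len 6), cursors c1@0 c3@2 c2@3, authorship ......
After op 2 (insert('d')): buffer="dpudsdcyl" (len 9), cursors c1@1 c3@4 c2@6, authorship 1..3.2...
After op 3 (move_left): buffer="dpudsdcyl" (len 9), cursors c1@0 c3@3 c2@5, authorship 1..3.2...
After op 4 (insert('a')): buffer="adpuadsadcyl" (len 12), cursors c1@1 c3@5 c2@8, authorship 11..33.22...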